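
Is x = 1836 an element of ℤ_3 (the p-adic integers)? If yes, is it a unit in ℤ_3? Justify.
x ∈ ℤ_3 but not a unit; v_3(x) = 3 > 0

ℤ_3 = {x ∈ ℚ_3 : v_3(x) ≥ 0} and ℤ_3^× = {x ∈ ℤ_3 : v_3(x) = 0}. Here v_3(1836) = v_3(num) − v_3(den) = 3; compare against these criteria.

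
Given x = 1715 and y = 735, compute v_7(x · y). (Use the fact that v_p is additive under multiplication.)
v_7(1260525) = 5

v_p(x) = 3 (factor: 1715 = 7^3 · 5); v_p(y) = 2 (factor: 735 = 7^2 · 15). Additivity: v_p(xy) = v_p(x) + v_p(y) = 3 + 2 = 5. (Direct check: xy = 1260525 = 7^5 · (75).)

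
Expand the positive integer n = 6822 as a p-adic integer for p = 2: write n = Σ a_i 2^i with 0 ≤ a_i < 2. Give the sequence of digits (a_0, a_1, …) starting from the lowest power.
(a_0, a_1, …) = (0, 1, 1, 0, 0, 1, 0, 1, 0, 1, 0, 1, 1)

Repeated division by 2 gives the digits low-to-high: 6822 = 1·2^1 + 1·2^2 + 1·2^5 + 1·2^7 + 1·2^9 + 1·2^11 + 1·2^12. Digit sequence: (0, 1, 1, 0, 0, 1, 0, 1, 0, 1, 0, 1, 1).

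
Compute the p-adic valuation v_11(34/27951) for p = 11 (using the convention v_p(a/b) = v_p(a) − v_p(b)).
v_11(34/27951) = -3

Factor powers of 11 from the numerator and denominator of the reduced fraction: 34 = 11^0 · 34 and 27951 = 11^3 · 21. Apply v_p(a/b) = v_p(a) − v_p(b): v_11(34/27951) = 0 − 3 = -3.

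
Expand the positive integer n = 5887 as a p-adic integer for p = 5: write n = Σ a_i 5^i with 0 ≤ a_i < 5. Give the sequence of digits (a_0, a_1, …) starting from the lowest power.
(a_0, a_1, …) = (2, 2, 0, 2, 4, 1)

Repeated division by 5 gives the digits low-to-high: 5887 = 2 + 2·5^1 + 2·5^3 + 4·5^4 + 1·5^5. Digit sequence: (2, 2, 0, 2, 4, 1).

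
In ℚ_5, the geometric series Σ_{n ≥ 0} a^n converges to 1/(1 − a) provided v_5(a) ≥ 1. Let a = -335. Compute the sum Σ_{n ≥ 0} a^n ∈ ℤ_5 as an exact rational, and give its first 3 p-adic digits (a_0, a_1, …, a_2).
Σ a^n = 1/(1 − a) = 1/336;  first 3 digits = (1, 3, 0)

v_5(a) = 1 ≥ 1, so the series converges in ℤ_5 to 1/(1 − a) = 1/(1 − (-335)) = 1/336. Expand this rational in ℤ_5: compute digits iteratively via d_i = x_i mod 5, x_{i+1} = (x_i − d_i)/5. The first 3 digits are (1, 3, 0).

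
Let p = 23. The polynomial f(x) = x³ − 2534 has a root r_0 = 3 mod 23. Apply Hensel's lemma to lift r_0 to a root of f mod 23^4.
r_3 = 138831 (mod 279841)

Hensel: r_{i+1} = r_i − f(r_i)/f′(r_i) mod 23^{i+2}, where f′(x) = 3x². Iterate:
  r_0 = 3 (mod 23)
  r_1 = 233 (mod 529)
  r_2 = 4994 (mod 12167)
  r_3 = 138831 (mod 279841)
Final: r = 138831 with f(r) ≡ 0 mod 23^4.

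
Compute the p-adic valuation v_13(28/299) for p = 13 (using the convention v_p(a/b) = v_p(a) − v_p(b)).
v_13(28/299) = -1

Factor powers of 13 from the numerator and denominator of the reduced fraction: 28 = 13^0 · 28 and 299 = 13^1 · 23. Apply v_p(a/b) = v_p(a) − v_p(b): v_13(28/299) = 0 − 1 = -1.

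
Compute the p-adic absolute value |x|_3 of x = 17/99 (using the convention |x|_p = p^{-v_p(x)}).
|17/99|_3 = 9

Step 1 — compute v_3(x) by factoring powers of 3 out of the numerator and denominator: v_3(17/99) = -2. Step 2 — apply |x|_p = p^{-v_p(x)} = 3^{2} = 9.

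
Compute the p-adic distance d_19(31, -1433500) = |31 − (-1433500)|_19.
d_19(31, -1433500) = 1/130321

Step 1 — x − y = 31 − (-1433500) = 1433531. Step 2 — v_19(1433531) = 4 (factor: 1433531 = (19^4 · 11); the sign does not affect v_p). Step 3 — |x − y|_19 = 19^{-4} = 1/130321.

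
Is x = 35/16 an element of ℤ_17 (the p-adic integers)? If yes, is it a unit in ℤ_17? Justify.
x ∈ ℤ_17^× (unit); v_17(x) = 0

ℤ_17 = {x ∈ ℚ_17 : v_17(x) ≥ 0} and ℤ_17^× = {x ∈ ℤ_17 : v_17(x) = 0}. Here v_17(35/16) = v_17(num) − v_17(den) = 0; compare against these criteria.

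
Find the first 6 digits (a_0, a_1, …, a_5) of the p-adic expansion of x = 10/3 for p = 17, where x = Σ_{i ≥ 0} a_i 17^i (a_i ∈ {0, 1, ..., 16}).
(a_0, …, a_5) = (9, 11, 5, 11, 5, 11)

v_17(10/3) = 0 (numerator and denominator both coprime to 17), so x ∈ ℤ_17^×. Compute digits iteratively via a_i = x_i mod 17, x_{i+1} = (x_i − a_i)/17, with x_0 = x:
  x_0 = 10/3;  a_0 = 9;  x_1 = (x_0 − 9)/17 = -1/3
  x_1 = -1/3;  a_1 = 11;  x_2 = (x_1 − 11)/17 = -2/3
  x_2 = -2/3;  a_2 = 5;  x_3 = (x_2 − 5)/17 = -1/3
  x_3 = -1/3;  a_3 = 11;  x_4 = (x_3 − 11)/17 = -2/3
  x_4 = -2/3;  a_4 = 5;  x_5 = (x_4 − 5)/17 = -1/3
  x_5 = -1/3;  a_5 = 11;  x_6 = (x_5 − 11)/17 = -2/3
Digits: (9, 11, 5, 11, 5, 11).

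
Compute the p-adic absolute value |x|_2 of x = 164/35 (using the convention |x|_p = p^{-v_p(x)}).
|164/35|_2 = 1/4

Step 1 — compute v_2(x) by factoring powers of 2 out of the numerator and denominator: v_2(164/35) = 2. Step 2 — apply |x|_p = p^{-v_p(x)} = 2^{-2} = 1/4.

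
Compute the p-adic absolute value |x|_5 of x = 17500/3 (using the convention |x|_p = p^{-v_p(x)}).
|17500/3|_5 = 1/625

Step 1 — compute v_5(x) by factoring powers of 5 out of the numerator and denominator: v_5(17500/3) = 4. Step 2 — apply |x|_p = p^{-v_p(x)} = 5^{-4} = 1/625.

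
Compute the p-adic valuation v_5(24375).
v_5(24375) = 4

v_5(n) is the largest exponent k such that 5^k divides n. Factor out: 24375 = 5^4 · 39. (Sign doesn't affect v_p.) So v_5(24375) = 4.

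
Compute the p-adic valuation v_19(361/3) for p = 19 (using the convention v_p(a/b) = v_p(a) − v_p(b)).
v_19(361/3) = 2

Factor powers of 19 from the numerator and denominator of the reduced fraction: 361 = 19^2 · 1 and 3 = 19^0 · 3. Apply v_p(a/b) = v_p(a) − v_p(b): v_19(361/3) = 2 − 0 = 2.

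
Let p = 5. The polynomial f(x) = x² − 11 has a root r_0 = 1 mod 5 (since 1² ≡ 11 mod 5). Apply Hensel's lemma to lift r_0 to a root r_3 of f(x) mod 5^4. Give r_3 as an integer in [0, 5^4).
r_3 = 56 (mod 625)

Hensel's recurrence: r_{i+1} = r_i − f(r_i)·(f′(r_i))^{-1} mod 5^{i+2}, with f′(x) = 2x. Iterate:
  r_0 = 1 (mod 5)
  r_1 = 6 (mod 25)
  r_2 = 56 (mod 125)
  r_3 = 56 (mod 625)
Final: r_3 = 56, and one checks f(r_3) ≡ 0 mod 5^4.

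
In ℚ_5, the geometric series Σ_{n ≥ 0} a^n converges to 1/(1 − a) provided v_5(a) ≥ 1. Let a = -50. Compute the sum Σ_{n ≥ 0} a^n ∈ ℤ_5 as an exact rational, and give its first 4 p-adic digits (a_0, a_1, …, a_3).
Σ a^n = 1/(1 − a) = 1/51;  first 4 digits = (1, 0, 3, 4)

v_5(a) = 2 ≥ 1, so the series converges in ℤ_5 to 1/(1 − a) = 1/(1 − (-50)) = 1/51. Expand this rational in ℤ_5: compute digits iteratively via d_i = x_i mod 5, x_{i+1} = (x_i − d_i)/5. The first 4 digits are (1, 0, 3, 4).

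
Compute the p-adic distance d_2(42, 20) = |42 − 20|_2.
d_2(42, 20) = 1/2

Step 1 — x − y = 42 − 20 = 22. Step 2 — v_2(22) = 1 (factor: 22 = (2^1 · 11); the sign does not affect v_p). Step 3 — |x − y|_2 = 2^{-1} = 1/2.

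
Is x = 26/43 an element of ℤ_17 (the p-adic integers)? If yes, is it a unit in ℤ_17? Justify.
x ∈ ℤ_17^× (unit); v_17(x) = 0

ℤ_17 = {x ∈ ℚ_17 : v_17(x) ≥ 0} and ℤ_17^× = {x ∈ ℤ_17 : v_17(x) = 0}. Here v_17(26/43) = v_17(num) − v_17(den) = 0; compare against these criteria.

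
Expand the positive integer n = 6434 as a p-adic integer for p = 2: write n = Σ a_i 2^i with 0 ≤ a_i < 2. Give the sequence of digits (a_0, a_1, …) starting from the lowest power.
(a_0, a_1, …) = (0, 1, 0, 0, 0, 1, 0, 0, 1, 0, 0, 1, 1)

Repeated division by 2 gives the digits low-to-high: 6434 = 1·2^1 + 1·2^5 + 1·2^8 + 1·2^11 + 1·2^12. Digit sequence: (0, 1, 0, 0, 0, 1, 0, 0, 1, 0, 0, 1, 1).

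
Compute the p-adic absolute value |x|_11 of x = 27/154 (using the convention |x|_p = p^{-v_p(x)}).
|27/154|_11 = 11

Step 1 — compute v_11(x) by factoring powers of 11 out of the numerator and denominator: v_11(27/154) = -1. Step 2 — apply |x|_p = p^{-v_p(x)} = 11^{1} = 11.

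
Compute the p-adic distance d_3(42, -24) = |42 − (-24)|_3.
d_3(42, -24) = 1/3

Step 1 — x − y = 42 − (-24) = 66. Step 2 — v_3(66) = 1 (factor: 66 = (3^1 · 22); the sign does not affect v_p). Step 3 — |x − y|_3 = 3^{-1} = 1/3.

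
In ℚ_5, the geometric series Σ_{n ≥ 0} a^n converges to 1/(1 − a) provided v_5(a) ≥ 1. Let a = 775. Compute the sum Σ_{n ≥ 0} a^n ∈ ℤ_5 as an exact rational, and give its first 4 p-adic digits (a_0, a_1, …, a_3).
Σ a^n = 1/(1 − a) = -1/774;  first 4 digits = (1, 0, 1, 1)

v_5(a) = 2 ≥ 1, so the series converges in ℤ_5 to 1/(1 − a) = 1/(1 − 775) = -1/774. Expand this rational in ℤ_5: compute digits iteratively via d_i = x_i mod 5, x_{i+1} = (x_i − d_i)/5. The first 4 digits are (1, 0, 1, 1).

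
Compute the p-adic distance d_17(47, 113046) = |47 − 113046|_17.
d_17(47, 113046) = 1/4913

Step 1 — x − y = 47 − 113046 = -112999. Step 2 — v_17(-112999) = 3 (factor: -112999 = −(17^3 · 23); the sign does not affect v_p). Step 3 — |x − y|_17 = 17^{-3} = 1/4913.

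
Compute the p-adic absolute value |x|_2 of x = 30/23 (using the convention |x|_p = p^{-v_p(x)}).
|30/23|_2 = 1/2

Step 1 — compute v_2(x) by factoring powers of 2 out of the numerator and denominator: v_2(30/23) = 1. Step 2 — apply |x|_p = p^{-v_p(x)} = 2^{-1} = 1/2.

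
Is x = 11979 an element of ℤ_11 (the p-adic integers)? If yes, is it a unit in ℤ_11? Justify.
x ∈ ℤ_11 but not a unit; v_11(x) = 3 > 0

ℤ_11 = {x ∈ ℚ_11 : v_11(x) ≥ 0} and ℤ_11^× = {x ∈ ℤ_11 : v_11(x) = 0}. Here v_11(11979) = v_11(num) − v_11(den) = 3; compare against these criteria.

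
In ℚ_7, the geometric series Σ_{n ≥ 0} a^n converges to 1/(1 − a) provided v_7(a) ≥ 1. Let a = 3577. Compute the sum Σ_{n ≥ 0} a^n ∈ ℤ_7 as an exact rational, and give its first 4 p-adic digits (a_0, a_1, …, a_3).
Σ a^n = 1/(1 − a) = -1/3576;  first 4 digits = (1, 0, 3, 3)

v_7(a) = 2 ≥ 1, so the series converges in ℤ_7 to 1/(1 − a) = 1/(1 − 3577) = -1/3576. Expand this rational in ℤ_7: compute digits iteratively via d_i = x_i mod 7, x_{i+1} = (x_i − d_i)/7. The first 4 digits are (1, 0, 3, 3).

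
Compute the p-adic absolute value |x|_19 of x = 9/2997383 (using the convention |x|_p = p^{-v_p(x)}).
|9/2997383|_19 = 130321

Step 1 — compute v_19(x) by factoring powers of 19 out of the numerator and denominator: v_19(9/2997383) = -4. Step 2 — apply |x|_p = p^{-v_p(x)} = 19^{4} = 130321.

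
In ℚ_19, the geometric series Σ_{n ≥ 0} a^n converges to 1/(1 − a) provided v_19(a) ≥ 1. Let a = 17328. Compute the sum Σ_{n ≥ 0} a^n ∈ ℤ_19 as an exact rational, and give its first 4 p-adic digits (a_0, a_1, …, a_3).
Σ a^n = 1/(1 − a) = -1/17327;  first 4 digits = (1, 0, 10, 2)

v_19(a) = 2 ≥ 1, so the series converges in ℤ_19 to 1/(1 − a) = 1/(1 − 17328) = -1/17327. Expand this rational in ℤ_19: compute digits iteratively via d_i = x_i mod 19, x_{i+1} = (x_i − d_i)/19. The first 4 digits are (1, 0, 10, 2).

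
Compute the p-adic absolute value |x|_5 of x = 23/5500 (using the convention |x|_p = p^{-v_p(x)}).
|23/5500|_5 = 125

Step 1 — compute v_5(x) by factoring powers of 5 out of the numerator and denominator: v_5(23/5500) = -3. Step 2 — apply |x|_p = p^{-v_p(x)} = 5^{3} = 125.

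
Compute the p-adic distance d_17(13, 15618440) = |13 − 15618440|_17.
d_17(13, 15618440) = 1/1419857

Step 1 — x − y = 13 − 15618440 = -15618427. Step 2 — v_17(-15618427) = 5 (factor: -15618427 = −(17^5 · 11); the sign does not affect v_p). Step 3 — |x − y|_17 = 17^{-5} = 1/1419857.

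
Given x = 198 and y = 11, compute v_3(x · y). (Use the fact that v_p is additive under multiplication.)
v_3(2178) = 2

v_p(x) = 2 (factor: 198 = 3^2 · 22); v_p(y) = 0 (factor: 11 = 3^0 · 11). Additivity: v_p(xy) = v_p(x) + v_p(y) = 2 + 0 = 2. (Direct check: xy = 2178 = 3^2 · (242).)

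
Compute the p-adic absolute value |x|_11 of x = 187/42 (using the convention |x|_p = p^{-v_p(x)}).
|187/42|_11 = 1/11

Step 1 — compute v_11(x) by factoring powers of 11 out of the numerator and denominator: v_11(187/42) = 1. Step 2 — apply |x|_p = p^{-v_p(x)} = 11^{-1} = 1/11.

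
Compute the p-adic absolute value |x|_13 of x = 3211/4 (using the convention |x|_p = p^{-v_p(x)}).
|3211/4|_13 = 1/169

Step 1 — compute v_13(x) by factoring powers of 13 out of the numerator and denominator: v_13(3211/4) = 2. Step 2 — apply |x|_p = p^{-v_p(x)} = 13^{-2} = 1/169.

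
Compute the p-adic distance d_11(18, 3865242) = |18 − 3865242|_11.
d_11(18, 3865242) = 1/161051

Step 1 — x − y = 18 − 3865242 = -3865224. Step 2 — v_11(-3865224) = 5 (factor: -3865224 = −(11^5 · 24); the sign does not affect v_p). Step 3 — |x − y|_11 = 11^{-5} = 1/161051.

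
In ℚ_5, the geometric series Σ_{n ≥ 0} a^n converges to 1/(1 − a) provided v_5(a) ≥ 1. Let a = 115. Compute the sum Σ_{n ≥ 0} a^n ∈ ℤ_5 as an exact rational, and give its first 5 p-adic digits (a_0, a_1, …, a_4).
Σ a^n = 1/(1 − a) = -1/114;  first 5 digits = (1, 3, 3, 3, 0)

v_5(a) = 1 ≥ 1, so the series converges in ℤ_5 to 1/(1 − a) = 1/(1 − 115) = -1/114. Expand this rational in ℤ_5: compute digits iteratively via d_i = x_i mod 5, x_{i+1} = (x_i − d_i)/5. The first 5 digits are (1, 3, 3, 3, 0).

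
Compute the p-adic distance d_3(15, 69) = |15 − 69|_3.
d_3(15, 69) = 1/27

Step 1 — x − y = 15 − 69 = -54. Step 2 — v_3(-54) = 3 (factor: -54 = −(3^3 · 2); the sign does not affect v_p). Step 3 — |x − y|_3 = 3^{-3} = 1/27.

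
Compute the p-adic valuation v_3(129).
v_3(129) = 1

v_3(n) is the largest exponent k such that 3^k divides n. Factor out: 129 = 3^1 · 43. (Sign doesn't affect v_p.) So v_3(129) = 1.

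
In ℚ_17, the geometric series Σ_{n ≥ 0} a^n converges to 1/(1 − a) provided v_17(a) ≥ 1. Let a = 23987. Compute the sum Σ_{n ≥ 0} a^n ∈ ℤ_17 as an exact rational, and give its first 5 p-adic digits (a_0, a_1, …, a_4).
Σ a^n = 1/(1 − a) = -1/23986;  first 5 digits = (1, 0, 15, 4, 4)

v_17(a) = 2 ≥ 1, so the series converges in ℤ_17 to 1/(1 − a) = 1/(1 − 23987) = -1/23986. Expand this rational in ℤ_17: compute digits iteratively via d_i = x_i mod 17, x_{i+1} = (x_i − d_i)/17. The first 5 digits are (1, 0, 15, 4, 4).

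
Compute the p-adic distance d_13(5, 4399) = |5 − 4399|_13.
d_13(5, 4399) = 1/2197

Step 1 — x − y = 5 − 4399 = -4394. Step 2 — v_13(-4394) = 3 (factor: -4394 = −(13^3 · 2); the sign does not affect v_p). Step 3 — |x − y|_13 = 13^{-3} = 1/2197.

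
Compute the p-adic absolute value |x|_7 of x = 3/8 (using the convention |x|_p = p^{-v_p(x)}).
|3/8|_7 = 1

Step 1 — compute v_7(x) by factoring powers of 7 out of the numerator and denominator: v_7(3/8) = 0. Step 2 — apply |x|_p = p^{-v_p(x)} = 7^{0} = 1.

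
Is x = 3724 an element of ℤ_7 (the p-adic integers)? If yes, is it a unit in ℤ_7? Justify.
x ∈ ℤ_7 but not a unit; v_7(x) = 2 > 0

ℤ_7 = {x ∈ ℚ_7 : v_7(x) ≥ 0} and ℤ_7^× = {x ∈ ℤ_7 : v_7(x) = 0}. Here v_7(3724) = v_7(num) − v_7(den) = 2; compare against these criteria.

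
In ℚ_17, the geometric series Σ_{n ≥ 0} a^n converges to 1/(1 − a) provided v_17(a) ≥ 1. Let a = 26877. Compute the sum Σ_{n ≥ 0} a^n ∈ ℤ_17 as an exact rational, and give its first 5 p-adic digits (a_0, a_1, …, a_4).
Σ a^n = 1/(1 − a) = -1/26876;  first 5 digits = (1, 0, 8, 5, 13)

v_17(a) = 2 ≥ 1, so the series converges in ℤ_17 to 1/(1 − a) = 1/(1 − 26877) = -1/26876. Expand this rational in ℤ_17: compute digits iteratively via d_i = x_i mod 17, x_{i+1} = (x_i − d_i)/17. The first 5 digits are (1, 0, 8, 5, 13).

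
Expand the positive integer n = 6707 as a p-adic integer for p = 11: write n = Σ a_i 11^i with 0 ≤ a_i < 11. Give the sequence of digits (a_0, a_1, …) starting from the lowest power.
(a_0, a_1, …) = (8, 4, 0, 5)

Repeated division by 11 gives the digits low-to-high: 6707 = 8 + 4·11^1 + 5·11^3. Digit sequence: (8, 4, 0, 5).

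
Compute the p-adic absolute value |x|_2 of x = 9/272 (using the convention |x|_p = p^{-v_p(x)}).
|9/272|_2 = 16

Step 1 — compute v_2(x) by factoring powers of 2 out of the numerator and denominator: v_2(9/272) = -4. Step 2 — apply |x|_p = p^{-v_p(x)} = 2^{4} = 16.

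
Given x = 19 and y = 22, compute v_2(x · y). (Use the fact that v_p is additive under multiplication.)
v_2(418) = 1

v_p(x) = 0 (factor: 19 = 2^0 · 19); v_p(y) = 1 (factor: 22 = 2^1 · 11). Additivity: v_p(xy) = v_p(x) + v_p(y) = 0 + 1 = 1. (Direct check: xy = 418 = 2^1 · (209).)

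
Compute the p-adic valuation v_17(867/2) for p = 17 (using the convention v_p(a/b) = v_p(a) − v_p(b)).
v_17(867/2) = 2

Factor powers of 17 from the numerator and denominator of the reduced fraction: 867 = 17^2 · 3 and 2 = 17^0 · 2. Apply v_p(a/b) = v_p(a) − v_p(b): v_17(867/2) = 2 − 0 = 2.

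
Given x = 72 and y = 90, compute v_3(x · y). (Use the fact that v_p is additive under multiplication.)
v_3(6480) = 4

v_p(x) = 2 (factor: 72 = 3^2 · 8); v_p(y) = 2 (factor: 90 = 3^2 · 10). Additivity: v_p(xy) = v_p(x) + v_p(y) = 2 + 2 = 4. (Direct check: xy = 6480 = 3^4 · (80).)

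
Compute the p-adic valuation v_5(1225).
v_5(1225) = 2

v_5(n) is the largest exponent k such that 5^k divides n. Factor out: 1225 = 5^2 · 49. (Sign doesn't affect v_p.) So v_5(1225) = 2.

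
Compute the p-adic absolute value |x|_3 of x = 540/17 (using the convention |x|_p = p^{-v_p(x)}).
|540/17|_3 = 1/27

Step 1 — compute v_3(x) by factoring powers of 3 out of the numerator and denominator: v_3(540/17) = 3. Step 2 — apply |x|_p = p^{-v_p(x)} = 3^{-3} = 1/27.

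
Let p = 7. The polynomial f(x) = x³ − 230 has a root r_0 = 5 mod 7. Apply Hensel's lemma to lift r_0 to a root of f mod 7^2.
r_1 = 26 (mod 49)

Hensel: r_{i+1} = r_i − f(r_i)/f′(r_i) mod 7^{i+2}, where f′(x) = 3x². Iterate:
  r_0 = 5 (mod 7)
  r_1 = 26 (mod 49)
Final: r = 26 with f(r) ≡ 0 mod 7^2.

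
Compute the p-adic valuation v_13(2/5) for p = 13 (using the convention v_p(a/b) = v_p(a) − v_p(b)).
v_13(2/5) = 0

Factor powers of 13 from the numerator and denominator of the reduced fraction: 2 = 13^0 · 2 and 5 = 13^0 · 5. Apply v_p(a/b) = v_p(a) − v_p(b): v_13(2/5) = 0 − 0 = 0.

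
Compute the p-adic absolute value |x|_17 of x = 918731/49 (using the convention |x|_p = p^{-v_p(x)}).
|918731/49|_17 = 1/83521

Step 1 — compute v_17(x) by factoring powers of 17 out of the numerator and denominator: v_17(918731/49) = 4. Step 2 — apply |x|_p = p^{-v_p(x)} = 17^{-4} = 1/83521.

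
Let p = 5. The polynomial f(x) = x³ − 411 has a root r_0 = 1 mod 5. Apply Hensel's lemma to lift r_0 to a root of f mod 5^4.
r_3 = 71 (mod 625)

Hensel: r_{i+1} = r_i − f(r_i)/f′(r_i) mod 5^{i+2}, where f′(x) = 3x². Iterate:
  r_0 = 1 (mod 5)
  r_1 = 21 (mod 25)
  r_2 = 71 (mod 125)
  r_3 = 71 (mod 625)
Final: r = 71 with f(r) ≡ 0 mod 5^4.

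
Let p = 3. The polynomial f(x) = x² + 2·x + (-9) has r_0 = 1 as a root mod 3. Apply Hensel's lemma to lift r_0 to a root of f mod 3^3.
r_2 = 7 (mod 27)

Hensel: r_{i+1} = r_i − f(r_i)·(f′(r_i))^{-1} mod 3^{i+2}, f′(x) = 2x + 2. Iterate:
  r_0 = 1 (mod 3)
  r_1 = 7 (mod 9)
  r_2 = 7 (mod 27)
Final: r = 7 satisfies f(r) ≡ 0 mod 3^3.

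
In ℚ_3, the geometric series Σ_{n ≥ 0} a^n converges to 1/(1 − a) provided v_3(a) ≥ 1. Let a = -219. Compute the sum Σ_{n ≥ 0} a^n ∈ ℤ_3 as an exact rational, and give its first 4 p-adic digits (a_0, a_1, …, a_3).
Σ a^n = 1/(1 − a) = 1/220;  first 4 digits = (1, 2, 0, 0)

v_3(a) = 1 ≥ 1, so the series converges in ℤ_3 to 1/(1 − a) = 1/(1 − (-219)) = 1/220. Expand this rational in ℤ_3: compute digits iteratively via d_i = x_i mod 3, x_{i+1} = (x_i − d_i)/3. The first 4 digits are (1, 2, 0, 0).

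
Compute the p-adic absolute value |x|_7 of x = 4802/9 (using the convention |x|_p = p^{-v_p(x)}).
|4802/9|_7 = 1/2401

Step 1 — compute v_7(x) by factoring powers of 7 out of the numerator and denominator: v_7(4802/9) = 4. Step 2 — apply |x|_p = p^{-v_p(x)} = 7^{-4} = 1/2401.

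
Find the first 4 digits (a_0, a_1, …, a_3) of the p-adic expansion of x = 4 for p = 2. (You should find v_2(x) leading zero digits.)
(a_0, …, a_3) = (0, 0, 1, 0)

v_2(4) = 2, so a_0 = ... = a_1 = 0. Factor out: x = 2^2 · u with u = 1 a unit in ℤ_2. Expand u iteratively via a_{v+i} = u_i mod 2, u_{i+1} = (u_i − a_{v+i})/2:
  u_0 = 1;  a_2 = 1;  u_1 = (u_0 − 1)/2 = 0
  u_1 = 0;  a_3 = 0;  u_2 = (u_1 − 0)/2 = 0
Digits: (0, 0, 1, 0).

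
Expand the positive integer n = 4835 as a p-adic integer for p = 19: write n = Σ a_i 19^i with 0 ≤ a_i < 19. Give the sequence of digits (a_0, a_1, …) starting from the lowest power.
(a_0, a_1, …) = (9, 7, 13)

Repeated division by 19 gives the digits low-to-high: 4835 = 9 + 7·19^1 + 13·19^2. Digit sequence: (9, 7, 13).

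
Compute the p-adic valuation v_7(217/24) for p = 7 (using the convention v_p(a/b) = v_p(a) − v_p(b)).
v_7(217/24) = 1

Factor powers of 7 from the numerator and denominator of the reduced fraction: 217 = 7^1 · 31 and 24 = 7^0 · 24. Apply v_p(a/b) = v_p(a) − v_p(b): v_7(217/24) = 1 − 0 = 1.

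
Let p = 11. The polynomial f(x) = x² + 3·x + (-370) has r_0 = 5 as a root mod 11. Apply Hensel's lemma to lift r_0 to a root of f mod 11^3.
r_2 = 291 (mod 1331)

Hensel: r_{i+1} = r_i − f(r_i)·(f′(r_i))^{-1} mod 11^{i+2}, f′(x) = 2x + 3. Iterate:
  r_0 = 5 (mod 11)
  r_1 = 49 (mod 121)
  r_2 = 291 (mod 1331)
Final: r = 291 satisfies f(r) ≡ 0 mod 11^3.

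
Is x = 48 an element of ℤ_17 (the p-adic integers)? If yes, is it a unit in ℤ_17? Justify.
x ∈ ℤ_17^× (unit); v_17(x) = 0

ℤ_17 = {x ∈ ℚ_17 : v_17(x) ≥ 0} and ℤ_17^× = {x ∈ ℤ_17 : v_17(x) = 0}. Here v_17(48) = v_17(num) − v_17(den) = 0; compare against these criteria.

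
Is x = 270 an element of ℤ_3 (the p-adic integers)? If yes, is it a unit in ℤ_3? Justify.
x ∈ ℤ_3 but not a unit; v_3(x) = 3 > 0

ℤ_3 = {x ∈ ℚ_3 : v_3(x) ≥ 0} and ℤ_3^× = {x ∈ ℤ_3 : v_3(x) = 0}. Here v_3(270) = v_3(num) − v_3(den) = 3; compare against these criteria.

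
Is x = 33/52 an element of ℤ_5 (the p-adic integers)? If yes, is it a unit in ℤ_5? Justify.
x ∈ ℤ_5^× (unit); v_5(x) = 0

ℤ_5 = {x ∈ ℚ_5 : v_5(x) ≥ 0} and ℤ_5^× = {x ∈ ℤ_5 : v_5(x) = 0}. Here v_5(33/52) = v_5(num) − v_5(den) = 0; compare against these criteria.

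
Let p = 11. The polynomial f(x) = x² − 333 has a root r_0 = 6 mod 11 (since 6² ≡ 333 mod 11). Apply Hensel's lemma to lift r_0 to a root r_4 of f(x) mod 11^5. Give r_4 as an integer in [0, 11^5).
r_4 = 40596 (mod 161051)

Hensel's recurrence: r_{i+1} = r_i − f(r_i)·(f′(r_i))^{-1} mod 11^{i+2}, with f′(x) = 2x. Iterate:
  r_0 = 6 (mod 11)
  r_1 = 61 (mod 121)
  r_2 = 666 (mod 1331)
  r_3 = 11314 (mod 14641)
  r_4 = 40596 (mod 161051)
Final: r_4 = 40596, and one checks f(r_4) ≡ 0 mod 11^5.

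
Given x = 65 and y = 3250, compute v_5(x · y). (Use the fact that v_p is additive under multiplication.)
v_5(211250) = 4

v_p(x) = 1 (factor: 65 = 5^1 · 13); v_p(y) = 3 (factor: 3250 = 5^3 · 26). Additivity: v_p(xy) = v_p(x) + v_p(y) = 1 + 3 = 4. (Direct check: xy = 211250 = 5^4 · (338).)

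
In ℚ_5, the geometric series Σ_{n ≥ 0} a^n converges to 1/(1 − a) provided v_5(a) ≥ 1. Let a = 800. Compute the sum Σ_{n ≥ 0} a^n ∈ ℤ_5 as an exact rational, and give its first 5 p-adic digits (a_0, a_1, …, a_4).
Σ a^n = 1/(1 − a) = -1/799;  first 5 digits = (1, 0, 2, 1, 0)

v_5(a) = 2 ≥ 1, so the series converges in ℤ_5 to 1/(1 − a) = 1/(1 − 800) = -1/799. Expand this rational in ℤ_5: compute digits iteratively via d_i = x_i mod 5, x_{i+1} = (x_i − d_i)/5. The first 5 digits are (1, 0, 2, 1, 0).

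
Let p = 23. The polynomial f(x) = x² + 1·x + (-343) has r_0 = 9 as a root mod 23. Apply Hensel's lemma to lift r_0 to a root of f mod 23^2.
r_1 = 78 (mod 529)

Hensel: r_{i+1} = r_i − f(r_i)·(f′(r_i))^{-1} mod 23^{i+2}, f′(x) = 2x + 1. Iterate:
  r_0 = 9 (mod 23)
  r_1 = 78 (mod 529)
Final: r = 78 satisfies f(r) ≡ 0 mod 23^2.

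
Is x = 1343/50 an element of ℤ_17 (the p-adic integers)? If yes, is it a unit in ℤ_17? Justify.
x ∈ ℤ_17 but not a unit; v_17(x) = 1 > 0

ℤ_17 = {x ∈ ℚ_17 : v_17(x) ≥ 0} and ℤ_17^× = {x ∈ ℤ_17 : v_17(x) = 0}. Here v_17(1343/50) = v_17(num) − v_17(den) = 1; compare against these criteria.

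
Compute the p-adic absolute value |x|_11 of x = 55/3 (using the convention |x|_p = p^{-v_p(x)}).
|55/3|_11 = 1/11

Step 1 — compute v_11(x) by factoring powers of 11 out of the numerator and denominator: v_11(55/3) = 1. Step 2 — apply |x|_p = p^{-v_p(x)} = 11^{-1} = 1/11.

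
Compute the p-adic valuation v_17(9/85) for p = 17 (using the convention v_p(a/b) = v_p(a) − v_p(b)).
v_17(9/85) = -1

Factor powers of 17 from the numerator and denominator of the reduced fraction: 9 = 17^0 · 9 and 85 = 17^1 · 5. Apply v_p(a/b) = v_p(a) − v_p(b): v_17(9/85) = 0 − 1 = -1.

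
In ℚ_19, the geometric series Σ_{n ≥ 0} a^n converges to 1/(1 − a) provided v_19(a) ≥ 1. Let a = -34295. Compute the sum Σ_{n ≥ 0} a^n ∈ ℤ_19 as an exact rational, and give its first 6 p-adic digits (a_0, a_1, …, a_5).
Σ a^n = 1/(1 − a) = 1/34296;  first 6 digits = (1, 0, 0, 14, 18, 18)

v_19(a) = 3 ≥ 1, so the series converges in ℤ_19 to 1/(1 − a) = 1/(1 − (-34295)) = 1/34296. Expand this rational in ℤ_19: compute digits iteratively via d_i = x_i mod 19, x_{i+1} = (x_i − d_i)/19. The first 6 digits are (1, 0, 0, 14, 18, 18).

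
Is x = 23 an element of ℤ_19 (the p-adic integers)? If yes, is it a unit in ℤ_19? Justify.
x ∈ ℤ_19^× (unit); v_19(x) = 0

ℤ_19 = {x ∈ ℚ_19 : v_19(x) ≥ 0} and ℤ_19^× = {x ∈ ℤ_19 : v_19(x) = 0}. Here v_19(23) = v_19(num) − v_19(den) = 0; compare against these criteria.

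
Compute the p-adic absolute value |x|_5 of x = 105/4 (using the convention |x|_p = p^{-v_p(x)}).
|105/4|_5 = 1/5

Step 1 — compute v_5(x) by factoring powers of 5 out of the numerator and denominator: v_5(105/4) = 1. Step 2 — apply |x|_p = p^{-v_p(x)} = 5^{-1} = 1/5.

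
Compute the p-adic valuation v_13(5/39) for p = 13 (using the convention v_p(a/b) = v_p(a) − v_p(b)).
v_13(5/39) = -1

Factor powers of 13 from the numerator and denominator of the reduced fraction: 5 = 13^0 · 5 and 39 = 13^1 · 3. Apply v_p(a/b) = v_p(a) − v_p(b): v_13(5/39) = 0 − 1 = -1.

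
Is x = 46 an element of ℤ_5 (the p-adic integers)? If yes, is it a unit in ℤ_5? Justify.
x ∈ ℤ_5^× (unit); v_5(x) = 0

ℤ_5 = {x ∈ ℚ_5 : v_5(x) ≥ 0} and ℤ_5^× = {x ∈ ℤ_5 : v_5(x) = 0}. Here v_5(46) = v_5(num) − v_5(den) = 0; compare against these criteria.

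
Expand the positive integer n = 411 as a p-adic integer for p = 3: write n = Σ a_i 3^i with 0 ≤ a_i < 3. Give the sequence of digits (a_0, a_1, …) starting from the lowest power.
(a_0, a_1, …) = (0, 2, 0, 0, 2, 1)

Repeated division by 3 gives the digits low-to-high: 411 = 2·3^1 + 2·3^4 + 1·3^5. Digit sequence: (0, 2, 0, 0, 2, 1).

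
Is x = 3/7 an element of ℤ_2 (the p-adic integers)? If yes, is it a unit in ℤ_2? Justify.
x ∈ ℤ_2^× (unit); v_2(x) = 0

ℤ_2 = {x ∈ ℚ_2 : v_2(x) ≥ 0} and ℤ_2^× = {x ∈ ℤ_2 : v_2(x) = 0}. Here v_2(3/7) = v_2(num) − v_2(den) = 0; compare against these criteria.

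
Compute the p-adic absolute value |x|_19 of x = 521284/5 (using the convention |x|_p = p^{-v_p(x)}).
|521284/5|_19 = 1/130321

Step 1 — compute v_19(x) by factoring powers of 19 out of the numerator and denominator: v_19(521284/5) = 4. Step 2 — apply |x|_p = p^{-v_p(x)} = 19^{-4} = 1/130321.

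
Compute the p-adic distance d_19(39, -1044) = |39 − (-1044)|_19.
d_19(39, -1044) = 1/361

Step 1 — x − y = 39 − (-1044) = 1083. Step 2 — v_19(1083) = 2 (factor: 1083 = (19^2 · 3); the sign does not affect v_p). Step 3 — |x − y|_19 = 19^{-2} = 1/361.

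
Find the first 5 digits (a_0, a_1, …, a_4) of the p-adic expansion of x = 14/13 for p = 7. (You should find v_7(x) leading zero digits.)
(a_0, …, a_4) = (0, 5, 2, 5, 3)

v_7(14/13) = 1, so a_0 = ... = a_0 = 0. Factor out: x = 7^1 · u with u = 2/13 a unit in ℤ_7. Expand u iteratively via a_{v+i} = u_i mod 7, u_{i+1} = (u_i − a_{v+i})/7:
  u_0 = 2/13;  a_1 = 5;  u_1 = (u_0 − 5)/7 = -9/13
  u_1 = -9/13;  a_2 = 2;  u_2 = (u_1 − 2)/7 = -5/13
  u_2 = -5/13;  a_3 = 5;  u_3 = (u_2 − 5)/7 = -10/13
  u_3 = -10/13;  a_4 = 3;  u_4 = (u_3 − 3)/7 = -7/13
Digits: (0, 5, 2, 5, 3).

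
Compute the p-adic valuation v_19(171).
v_19(171) = 1

v_19(n) is the largest exponent k such that 19^k divides n. Factor out: 171 = 19^1 · 9. (Sign doesn't affect v_p.) So v_19(171) = 1.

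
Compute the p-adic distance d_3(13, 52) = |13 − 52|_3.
d_3(13, 52) = 1/3

Step 1 — x − y = 13 − 52 = -39. Step 2 — v_3(-39) = 1 (factor: -39 = −(3^1 · 13); the sign does not affect v_p). Step 3 — |x − y|_3 = 3^{-1} = 1/3.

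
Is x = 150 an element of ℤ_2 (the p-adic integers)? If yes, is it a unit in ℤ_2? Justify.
x ∈ ℤ_2 but not a unit; v_2(x) = 1 > 0

ℤ_2 = {x ∈ ℚ_2 : v_2(x) ≥ 0} and ℤ_2^× = {x ∈ ℤ_2 : v_2(x) = 0}. Here v_2(150) = v_2(num) − v_2(den) = 1; compare against these criteria.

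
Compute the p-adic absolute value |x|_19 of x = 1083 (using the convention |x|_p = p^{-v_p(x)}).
|1083|_19 = 1/361

Step 1 — compute v_19(x) by factoring powers of 19 out of the numerator and denominator: v_19(1083) = 2. Step 2 — apply |x|_p = p^{-v_p(x)} = 19^{-2} = 1/361.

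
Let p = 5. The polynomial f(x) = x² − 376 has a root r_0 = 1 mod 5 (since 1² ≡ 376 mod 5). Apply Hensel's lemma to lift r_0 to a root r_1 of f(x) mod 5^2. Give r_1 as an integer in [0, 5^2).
r_1 = 1 (mod 25)

Hensel's recurrence: r_{i+1} = r_i − f(r_i)·(f′(r_i))^{-1} mod 5^{i+2}, with f′(x) = 2x. Iterate:
  r_0 = 1 (mod 5)
  r_1 = 1 (mod 25)
Final: r_1 = 1, and one checks f(r_1) ≡ 0 mod 5^2.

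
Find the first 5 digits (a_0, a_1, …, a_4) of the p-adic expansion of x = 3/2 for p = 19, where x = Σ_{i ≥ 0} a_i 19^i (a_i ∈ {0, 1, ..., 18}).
(a_0, …, a_4) = (11, 9, 9, 9, 9)

v_19(3/2) = 0 (numerator and denominator both coprime to 19), so x ∈ ℤ_19^×. Compute digits iteratively via a_i = x_i mod 19, x_{i+1} = (x_i − a_i)/19, with x_0 = x:
  x_0 = 3/2;  a_0 = 11;  x_1 = (x_0 − 11)/19 = -1/2
  x_1 = -1/2;  a_1 = 9;  x_2 = (x_1 − 9)/19 = -1/2
  x_2 = -1/2;  a_2 = 9;  x_3 = (x_2 − 9)/19 = -1/2
  x_3 = -1/2;  a_3 = 9;  x_4 = (x_3 − 9)/19 = -1/2
  x_4 = -1/2;  a_4 = 9;  x_5 = (x_4 − 9)/19 = -1/2
Digits: (11, 9, 9, 9, 9).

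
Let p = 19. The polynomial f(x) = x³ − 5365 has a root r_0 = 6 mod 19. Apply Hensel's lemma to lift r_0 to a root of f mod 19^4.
r_3 = 119060 (mod 130321)

Hensel: r_{i+1} = r_i − f(r_i)/f′(r_i) mod 19^{i+2}, where f′(x) = 3x². Iterate:
  r_0 = 6 (mod 19)
  r_1 = 291 (mod 361)
  r_2 = 2457 (mod 6859)
  r_3 = 119060 (mod 130321)
Final: r = 119060 with f(r) ≡ 0 mod 19^4.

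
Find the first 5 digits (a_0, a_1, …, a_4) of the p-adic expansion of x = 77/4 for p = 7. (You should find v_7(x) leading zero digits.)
(a_0, …, a_4) = (0, 1, 2, 5, 1)

v_7(77/4) = 1, so a_0 = ... = a_0 = 0. Factor out: x = 7^1 · u with u = 11/4 a unit in ℤ_7. Expand u iteratively via a_{v+i} = u_i mod 7, u_{i+1} = (u_i − a_{v+i})/7:
  u_0 = 11/4;  a_1 = 1;  u_1 = (u_0 − 1)/7 = 1/4
  u_1 = 1/4;  a_2 = 2;  u_2 = (u_1 − 2)/7 = -1/4
  u_2 = -1/4;  a_3 = 5;  u_3 = (u_2 − 5)/7 = -3/4
  u_3 = -3/4;  a_4 = 1;  u_4 = (u_3 − 1)/7 = -1/4
Digits: (0, 1, 2, 5, 1).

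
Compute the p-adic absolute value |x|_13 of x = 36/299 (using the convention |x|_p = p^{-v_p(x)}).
|36/299|_13 = 13

Step 1 — compute v_13(x) by factoring powers of 13 out of the numerator and denominator: v_13(36/299) = -1. Step 2 — apply |x|_p = p^{-v_p(x)} = 13^{1} = 13.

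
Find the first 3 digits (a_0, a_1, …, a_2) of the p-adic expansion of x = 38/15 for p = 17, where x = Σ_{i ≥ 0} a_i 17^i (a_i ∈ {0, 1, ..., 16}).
(a_0, …, a_2) = (15, 14, 15)

v_17(38/15) = 0 (numerator and denominator both coprime to 17), so x ∈ ℤ_17^×. Compute digits iteratively via a_i = x_i mod 17, x_{i+1} = (x_i − a_i)/17, with x_0 = x:
  x_0 = 38/15;  a_0 = 15;  x_1 = (x_0 − 15)/17 = -11/15
  x_1 = -11/15;  a_1 = 14;  x_2 = (x_1 − 14)/17 = -13/15
  x_2 = -13/15;  a_2 = 15;  x_3 = (x_2 − 15)/17 = -14/15
Digits: (15, 14, 15).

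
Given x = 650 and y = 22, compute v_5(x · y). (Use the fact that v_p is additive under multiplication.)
v_5(14300) = 2

v_p(x) = 2 (factor: 650 = 5^2 · 26); v_p(y) = 0 (factor: 22 = 5^0 · 22). Additivity: v_p(xy) = v_p(x) + v_p(y) = 2 + 0 = 2. (Direct check: xy = 14300 = 5^2 · (572).)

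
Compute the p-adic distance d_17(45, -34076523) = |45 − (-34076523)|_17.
d_17(45, -34076523) = 1/1419857

Step 1 — x − y = 45 − (-34076523) = 34076568. Step 2 — v_17(34076568) = 5 (factor: 34076568 = (17^5 · 24); the sign does not affect v_p). Step 3 — |x − y|_17 = 17^{-5} = 1/1419857.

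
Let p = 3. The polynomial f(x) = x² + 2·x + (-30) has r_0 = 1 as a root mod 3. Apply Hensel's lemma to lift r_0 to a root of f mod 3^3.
r_2 = 1 (mod 27)

Hensel: r_{i+1} = r_i − f(r_i)·(f′(r_i))^{-1} mod 3^{i+2}, f′(x) = 2x + 2. Iterate:
  r_0 = 1 (mod 3)
  r_1 = 1 (mod 9)
  r_2 = 1 (mod 27)
Final: r = 1 satisfies f(r) ≡ 0 mod 3^3.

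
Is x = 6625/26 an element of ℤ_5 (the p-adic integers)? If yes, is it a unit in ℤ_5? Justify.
x ∈ ℤ_5 but not a unit; v_5(x) = 3 > 0

ℤ_5 = {x ∈ ℚ_5 : v_5(x) ≥ 0} and ℤ_5^× = {x ∈ ℤ_5 : v_5(x) = 0}. Here v_5(6625/26) = v_5(num) − v_5(den) = 3; compare against these criteria.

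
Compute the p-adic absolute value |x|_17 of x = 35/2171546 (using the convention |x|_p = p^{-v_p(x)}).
|35/2171546|_17 = 83521

Step 1 — compute v_17(x) by factoring powers of 17 out of the numerator and denominator: v_17(35/2171546) = -4. Step 2 — apply |x|_p = p^{-v_p(x)} = 17^{4} = 83521.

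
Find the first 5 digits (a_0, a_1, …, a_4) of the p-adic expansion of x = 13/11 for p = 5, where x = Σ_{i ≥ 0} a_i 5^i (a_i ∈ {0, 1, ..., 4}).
(a_0, …, a_4) = (3, 1, 2, 0, 4)

v_5(13/11) = 0 (numerator and denominator both coprime to 5), so x ∈ ℤ_5^×. Compute digits iteratively via a_i = x_i mod 5, x_{i+1} = (x_i − a_i)/5, with x_0 = x:
  x_0 = 13/11;  a_0 = 3;  x_1 = (x_0 − 3)/5 = -4/11
  x_1 = -4/11;  a_1 = 1;  x_2 = (x_1 − 1)/5 = -3/11
  x_2 = -3/11;  a_2 = 2;  x_3 = (x_2 − 2)/5 = -5/11
  x_3 = -5/11;  a_3 = 0;  x_4 = (x_3 − 0)/5 = -1/11
  x_4 = -1/11;  a_4 = 4;  x_5 = (x_4 − 4)/5 = -9/11
Digits: (3, 1, 2, 0, 4).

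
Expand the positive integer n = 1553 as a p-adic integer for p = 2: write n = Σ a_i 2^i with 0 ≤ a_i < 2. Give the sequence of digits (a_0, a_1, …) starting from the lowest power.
(a_0, a_1, …) = (1, 0, 0, 0, 1, 0, 0, 0, 0, 1, 1)

Repeated division by 2 gives the digits low-to-high: 1553 = 1 + 1·2^4 + 1·2^9 + 1·2^10. Digit sequence: (1, 0, 0, 0, 1, 0, 0, 0, 0, 1, 1).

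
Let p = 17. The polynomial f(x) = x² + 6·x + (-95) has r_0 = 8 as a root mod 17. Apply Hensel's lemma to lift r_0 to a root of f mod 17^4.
r_3 = 12316 (mod 83521)

Hensel: r_{i+1} = r_i − f(r_i)·(f′(r_i))^{-1} mod 17^{i+2}, f′(x) = 2x + 6. Iterate:
  r_0 = 8 (mod 17)
  r_1 = 178 (mod 289)
  r_2 = 2490 (mod 4913)
  r_3 = 12316 (mod 83521)
Final: r = 12316 satisfies f(r) ≡ 0 mod 17^4.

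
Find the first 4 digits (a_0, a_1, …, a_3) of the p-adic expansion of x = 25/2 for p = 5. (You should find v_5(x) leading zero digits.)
(a_0, …, a_3) = (0, 0, 3, 2)

v_5(25/2) = 2, so a_0 = ... = a_1 = 0. Factor out: x = 5^2 · u with u = 1/2 a unit in ℤ_5. Expand u iteratively via a_{v+i} = u_i mod 5, u_{i+1} = (u_i − a_{v+i})/5:
  u_0 = 1/2;  a_2 = 3;  u_1 = (u_0 − 3)/5 = -1/2
  u_1 = -1/2;  a_3 = 2;  u_2 = (u_1 − 2)/5 = -1/2
Digits: (0, 0, 3, 2).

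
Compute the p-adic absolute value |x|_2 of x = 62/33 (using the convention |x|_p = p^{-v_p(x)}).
|62/33|_2 = 1/2

Step 1 — compute v_2(x) by factoring powers of 2 out of the numerator and denominator: v_2(62/33) = 1. Step 2 — apply |x|_p = p^{-v_p(x)} = 2^{-1} = 1/2.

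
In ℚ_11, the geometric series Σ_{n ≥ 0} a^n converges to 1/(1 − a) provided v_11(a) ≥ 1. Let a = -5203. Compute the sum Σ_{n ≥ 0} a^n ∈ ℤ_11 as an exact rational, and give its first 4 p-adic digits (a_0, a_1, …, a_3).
Σ a^n = 1/(1 − a) = 1/5204;  first 4 digits = (1, 0, 1, 7)

v_11(a) = 2 ≥ 1, so the series converges in ℤ_11 to 1/(1 − a) = 1/(1 − (-5203)) = 1/5204. Expand this rational in ℤ_11: compute digits iteratively via d_i = x_i mod 11, x_{i+1} = (x_i − d_i)/11. The first 4 digits are (1, 0, 1, 7).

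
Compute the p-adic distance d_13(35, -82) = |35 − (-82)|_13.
d_13(35, -82) = 1/13

Step 1 — x − y = 35 − (-82) = 117. Step 2 — v_13(117) = 1 (factor: 117 = (13^1 · 9); the sign does not affect v_p). Step 3 — |x − y|_13 = 13^{-1} = 1/13.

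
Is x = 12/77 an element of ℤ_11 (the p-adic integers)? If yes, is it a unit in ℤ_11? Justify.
x ∉ ℤ_11 (v_11(x) = -1 < 0)

ℤ_11 = {x ∈ ℚ_11 : v_11(x) ≥ 0} and ℤ_11^× = {x ∈ ℤ_11 : v_11(x) = 0}. Here v_11(12/77) = v_11(num) − v_11(den) = -1; compare against these criteria.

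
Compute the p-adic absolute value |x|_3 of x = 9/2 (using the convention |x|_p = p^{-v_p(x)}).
|9/2|_3 = 1/9

Step 1 — compute v_3(x) by factoring powers of 3 out of the numerator and denominator: v_3(9/2) = 2. Step 2 — apply |x|_p = p^{-v_p(x)} = 3^{-2} = 1/9.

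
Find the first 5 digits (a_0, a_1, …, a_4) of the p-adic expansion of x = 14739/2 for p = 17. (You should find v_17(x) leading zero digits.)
(a_0, …, a_4) = (0, 0, 0, 10, 8)

v_17(14739/2) = 3, so a_0 = ... = a_2 = 0. Factor out: x = 17^3 · u with u = 3/2 a unit in ℤ_17. Expand u iteratively via a_{v+i} = u_i mod 17, u_{i+1} = (u_i − a_{v+i})/17:
  u_0 = 3/2;  a_3 = 10;  u_1 = (u_0 − 10)/17 = -1/2
  u_1 = -1/2;  a_4 = 8;  u_2 = (u_1 − 8)/17 = -1/2
Digits: (0, 0, 0, 10, 8).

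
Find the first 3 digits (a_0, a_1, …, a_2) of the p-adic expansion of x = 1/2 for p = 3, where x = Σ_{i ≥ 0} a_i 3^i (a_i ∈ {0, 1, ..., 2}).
(a_0, …, a_2) = (2, 1, 1)

v_3(1/2) = 0 (numerator and denominator both coprime to 3), so x ∈ ℤ_3^×. Compute digits iteratively via a_i = x_i mod 3, x_{i+1} = (x_i − a_i)/3, with x_0 = x:
  x_0 = 1/2;  a_0 = 2;  x_1 = (x_0 − 2)/3 = -1/2
  x_1 = -1/2;  a_1 = 1;  x_2 = (x_1 − 1)/3 = -1/2
  x_2 = -1/2;  a_2 = 1;  x_3 = (x_2 − 1)/3 = -1/2
Digits: (2, 1, 1).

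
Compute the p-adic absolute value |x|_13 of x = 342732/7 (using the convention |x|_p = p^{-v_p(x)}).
|342732/7|_13 = 1/28561

Step 1 — compute v_13(x) by factoring powers of 13 out of the numerator and denominator: v_13(342732/7) = 4. Step 2 — apply |x|_p = p^{-v_p(x)} = 13^{-4} = 1/28561.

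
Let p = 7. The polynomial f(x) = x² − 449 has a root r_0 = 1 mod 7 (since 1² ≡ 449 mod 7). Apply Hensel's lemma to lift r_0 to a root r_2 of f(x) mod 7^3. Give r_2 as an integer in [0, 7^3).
r_2 = 176 (mod 343)

Hensel's recurrence: r_{i+1} = r_i − f(r_i)·(f′(r_i))^{-1} mod 7^{i+2}, with f′(x) = 2x. Iterate:
  r_0 = 1 (mod 7)
  r_1 = 29 (mod 49)
  r_2 = 176 (mod 343)
Final: r_2 = 176, and one checks f(r_2) ≡ 0 mod 7^3.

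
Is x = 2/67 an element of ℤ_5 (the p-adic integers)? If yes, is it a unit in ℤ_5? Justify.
x ∈ ℤ_5^× (unit); v_5(x) = 0

ℤ_5 = {x ∈ ℚ_5 : v_5(x) ≥ 0} and ℤ_5^× = {x ∈ ℤ_5 : v_5(x) = 0}. Here v_5(2/67) = v_5(num) − v_5(den) = 0; compare against these criteria.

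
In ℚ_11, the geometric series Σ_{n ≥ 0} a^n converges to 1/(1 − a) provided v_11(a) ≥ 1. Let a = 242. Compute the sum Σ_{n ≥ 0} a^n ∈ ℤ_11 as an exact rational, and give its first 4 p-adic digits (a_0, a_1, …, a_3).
Σ a^n = 1/(1 − a) = -1/241;  first 4 digits = (1, 0, 2, 0)

v_11(a) = 2 ≥ 1, so the series converges in ℤ_11 to 1/(1 − a) = 1/(1 − 242) = -1/241. Expand this rational in ℤ_11: compute digits iteratively via d_i = x_i mod 11, x_{i+1} = (x_i − d_i)/11. The first 4 digits are (1, 0, 2, 0).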